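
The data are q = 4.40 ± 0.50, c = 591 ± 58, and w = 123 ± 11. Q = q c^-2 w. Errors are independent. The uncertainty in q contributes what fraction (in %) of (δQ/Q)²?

21.7%

(δQ/Q)² = (1·δq/q)² + (-2·δc/c)² + (1·δw/w)²
  q term: (1×0.114)² = 0.0129
  c term: (-2×0.0981)² = 0.0385
  w term: (1×0.0894)² = 0.00800
Total = 0.0594. Share from q = 0.0129/0.0594 = 0.217.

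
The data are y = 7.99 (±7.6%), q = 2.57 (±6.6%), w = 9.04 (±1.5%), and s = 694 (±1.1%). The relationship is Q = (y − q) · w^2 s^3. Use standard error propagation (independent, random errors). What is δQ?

Let u = y − q = 5.42. δu = √(δy² + δq²) = √(0.369 + 0.0288) = 0.630, so δu/u = 0.116.
Q is then a monomial in u, w, s:
δQ/Q = √((δu/u)² + (2·δw/w)² + (3·δs/s)²) = √(0.0135 + 0.000900 + 0.00109) = 0.125
Q = 1.48e+11, so δQ = 0.125 × 1.48e+11 = 1.84e+10.

1.84e+10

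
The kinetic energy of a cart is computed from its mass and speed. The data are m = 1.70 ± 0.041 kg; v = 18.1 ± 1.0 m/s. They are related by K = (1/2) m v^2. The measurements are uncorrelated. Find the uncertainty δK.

Since K is a product/quotient, work with relative uncertainties:
  (1·δm/m)² = (1×0.0241)² = 0.000582;  (2·δv/v)² = (2×0.0552)² = 0.0122
δK/K = √(0.0128) = 0.113
K = 278 J, so δK = 0.113 × 278 = 31.5 J.

31.5 J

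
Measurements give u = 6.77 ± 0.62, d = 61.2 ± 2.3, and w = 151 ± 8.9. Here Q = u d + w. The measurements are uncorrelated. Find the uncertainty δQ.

Let p = u·d = 414. δp/p = √((1·δu/u)² + (1·δd/d)²) = √(0.00839 + 0.00141) = 0.0990, so δp = 41.0.
Q = p + w: δQ = √(δp² + δw²) = √(1680 + 79.2) = 42.0

42.0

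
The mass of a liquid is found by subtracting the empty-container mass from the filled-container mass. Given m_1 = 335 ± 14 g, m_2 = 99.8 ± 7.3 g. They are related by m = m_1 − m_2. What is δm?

m is a linear combination, so absolute uncertainties add in quadrature:
  (δm_1)² = 196;  (δm_2)² = 53.3
δm = √(249) = 15.8 g

15.8 g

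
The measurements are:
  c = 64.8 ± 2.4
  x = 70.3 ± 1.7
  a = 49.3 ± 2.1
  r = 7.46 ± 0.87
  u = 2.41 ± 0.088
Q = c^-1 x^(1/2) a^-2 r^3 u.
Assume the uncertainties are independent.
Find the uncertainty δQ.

For a monomial Q ∝ c^-1, x^(1/2), a^-2, r^3, u, fractional errors add in quadrature:
  (-1·δc/c)² = (-1×0.0370)² = 0.00137;  (½·δx/x)² = (0.5×0.0242)² = 0.000146;  (-2·δa/a)² = (-2×0.0426)² = 0.00726;  (3·δr/r)² = (3×0.117)² = 0.122;  (1·δu/u)² = (1×0.0365)² = 0.00133
δQ/Q = √(0.133) = 0.364
Q = 0.0533, so δQ = 0.364 × 0.0533 = 0.0194.

0.0194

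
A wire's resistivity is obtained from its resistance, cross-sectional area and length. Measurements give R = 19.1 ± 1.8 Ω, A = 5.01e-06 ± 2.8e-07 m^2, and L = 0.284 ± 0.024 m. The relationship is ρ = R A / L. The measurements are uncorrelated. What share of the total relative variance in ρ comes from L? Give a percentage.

(δρ/ρ)² = (1·δR/R)² + (1·δA/A)² + (-1·δL/L)²
  R term: (1×0.0942)² = 0.00888
  A term: (1×0.0559)² = 0.00312
  L term: (-1×0.0845)² = 0.00714
Total = 0.0191. Share from L = 0.00714/0.0191 = 0.373.

37.3%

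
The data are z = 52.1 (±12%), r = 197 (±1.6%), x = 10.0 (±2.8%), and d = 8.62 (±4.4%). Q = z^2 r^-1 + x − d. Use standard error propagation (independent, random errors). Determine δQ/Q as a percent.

22.1%

Let p = z^2·r^-1 = 13.8. δp/p = √((2·δz/z)² + (-1·δr/r)²) = √(0.0576 + 0.000256) = 0.241, so δp = 3.31.
Q = p + x − d: δQ = √(δp² + δx² + δd²) = √(11.0 + 0.0784 + 0.144) = 3.35
Q = 15.2, so δQ/Q = 3.35/15.2 = 0.221.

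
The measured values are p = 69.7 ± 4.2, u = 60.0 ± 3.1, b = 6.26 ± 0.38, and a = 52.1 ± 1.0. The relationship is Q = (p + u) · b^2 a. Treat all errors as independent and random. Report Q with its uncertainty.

(2.65 ± 0.342) × 10^5

Let w = p + u = 130. δw = √(δp² + δu²) = √(17.6 + 9.61) = 5.22, so δw/w = 0.0402.
Q is then a monomial in w, b, a:
δQ/Q = √((δw/w)² + (2·δb/b)² + (1·δa/a)²) = √(0.00162 + 0.0147 + 0.000368) = 0.129
Q = 2.65e+05, so δQ = 0.129 × 2.65e+05 = 34200.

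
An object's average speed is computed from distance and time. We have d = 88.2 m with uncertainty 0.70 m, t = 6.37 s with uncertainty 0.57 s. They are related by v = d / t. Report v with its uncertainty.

Relative error in a monomial: (δv/v)² = Σ (nᵢ · δxᵢ/xᵢ)².
  (1·δd/d)² = (1×0.00794)² = 6.3e-05;  (-1·δt/t)² = (-1×0.0895)² = 0.00801
δv/v = √(0.00807) = 0.0898
v = 13.8 m/s, so δv = 0.0898 × 13.8 = 1.24 m/s.

13.8 ± 1.24 m/s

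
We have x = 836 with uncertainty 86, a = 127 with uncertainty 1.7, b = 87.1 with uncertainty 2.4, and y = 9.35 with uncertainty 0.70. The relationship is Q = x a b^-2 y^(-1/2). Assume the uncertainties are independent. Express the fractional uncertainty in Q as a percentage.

12.3%

Each factor contributes (exponent × relative error)² to (δQ/Q)²:
  (1·δx/x)² = (1×0.103)² = 0.0106;  (1·δa/a)² = (1×0.0134)² = 0.000179;  (-2·δb/b)² = (-2×0.0276)² = 0.00304;  (−½·δy/y)² = (-0.5×0.0749)² = 0.00140
δQ/Q = √(0.0152) = 0.123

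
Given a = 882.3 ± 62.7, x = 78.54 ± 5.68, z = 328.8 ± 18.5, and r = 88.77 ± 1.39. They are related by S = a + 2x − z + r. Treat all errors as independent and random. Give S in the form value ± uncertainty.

S is a linear combination, so absolute uncertainties add in quadrature:
  (δa)² = 3930;  (2·δx)² = 129;  (δz)² = 342;  (δr)² = 1.93
δS = √(4400) = 66.4
S = 799.3.

799.3 ± 66.4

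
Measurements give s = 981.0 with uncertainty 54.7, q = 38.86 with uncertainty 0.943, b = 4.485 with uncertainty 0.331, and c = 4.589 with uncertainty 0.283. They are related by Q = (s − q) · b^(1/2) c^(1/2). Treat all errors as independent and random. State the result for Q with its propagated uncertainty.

4274 ± 322

Let u = s − q = 942.1. δu = √(δs² + δq²) = √(2990 + 0.889) = 54.7, so δu/u = 0.0581.
Q is then a monomial in u, b, c:
δQ/Q = √((δu/u)² + (½·δb/b)² + (½·δc/c)²) = √(0.00337 + 0.00136 + 0.000951) = 0.0754
Q = 4274, so δQ = 0.0754 × 4274 = 322.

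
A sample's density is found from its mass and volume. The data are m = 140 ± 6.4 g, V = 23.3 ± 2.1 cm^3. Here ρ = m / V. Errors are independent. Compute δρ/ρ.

0.101

For a monomial ρ ∝ m, V^-1, fractional errors add in quadrature:
  (1·δm/m)² = (1×0.0457)² = 0.00209;  (-1·δV/V)² = (-1×0.0901)² = 0.00812
δρ/ρ = √(0.0102) = 0.101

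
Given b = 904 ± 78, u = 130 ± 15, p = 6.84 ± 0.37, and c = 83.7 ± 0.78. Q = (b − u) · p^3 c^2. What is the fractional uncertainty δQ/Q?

0.193

Let w = b − u = 774. δw = √(δb² + δu²) = √(6080 + 225) = 79.4, so δw/w = 0.103.
Q is then a monomial in w, p, c:
δQ/Q = √((δw/w)² + (3·δp/p)² + (2·δc/c)²) = √(0.0105 + 0.0263 + 0.000347) = 0.193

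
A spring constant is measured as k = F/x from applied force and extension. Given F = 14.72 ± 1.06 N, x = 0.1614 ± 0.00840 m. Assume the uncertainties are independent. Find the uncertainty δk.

8.10 N/m

Since k is a product/quotient, work with relative uncertainties:
  (1·δF/F)² = (1×0.0720)² = 0.00519;  (-1·δx/x)² = (-1×0.0520)² = 0.00271
δk/k = √(0.00789) = 0.0888
k = 91.20 N/m, so δk = 0.0888 × 91.20 = 8.10 N/m.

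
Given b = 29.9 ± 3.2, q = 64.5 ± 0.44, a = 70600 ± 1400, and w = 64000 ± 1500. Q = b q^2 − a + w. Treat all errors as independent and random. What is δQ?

13600

Let p = b·q^2 = 1.24e+05. δp/p = √((1·δb/b)² + (2·δq/q)²) = √(0.0115 + 0.000186) = 0.108, so δp = 13400.
Q = p − a + w: δQ = √(δp² + δa² + δw²) = √(1.8e+08 + 1.96e+06 + 2.25e+06) = 13600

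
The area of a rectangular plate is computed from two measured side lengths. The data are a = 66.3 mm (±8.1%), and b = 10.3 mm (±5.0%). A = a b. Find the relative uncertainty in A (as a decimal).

For a monomial A ∝ a, b, fractional errors add in quadrature:
  (1·δa/a)² = (1×0.0810)² = 0.00656;  (1·δb/b)² = (1×0.0500)² = 0.00250
δA/A = √(0.00906) = 0.0952

0.0952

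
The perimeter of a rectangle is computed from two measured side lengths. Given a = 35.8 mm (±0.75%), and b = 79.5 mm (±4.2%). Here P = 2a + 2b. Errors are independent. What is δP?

6.70 mm

Absolute uncertainties add in quadrature for a linear combination:
  (2·δa)² = 0.288;  (2·δb)² = 44.6
δP = √(44.9) = 6.70 mm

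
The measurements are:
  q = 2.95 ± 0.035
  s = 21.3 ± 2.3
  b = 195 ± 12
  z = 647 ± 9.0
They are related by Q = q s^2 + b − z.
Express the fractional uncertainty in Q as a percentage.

Let p = q·s^2 = 1340. δp/p = √((1·δq/q)² + (2·δs/s)²) = √(0.000141 + 0.0466) = 0.216, so δp = 289.
Q = p + b − z: δQ = √(δp² + δb² + δz²) = √(83800 + 144 + 81.0) = 290
Q = 886, so δQ/Q = 290/886 = 0.327.

32.7%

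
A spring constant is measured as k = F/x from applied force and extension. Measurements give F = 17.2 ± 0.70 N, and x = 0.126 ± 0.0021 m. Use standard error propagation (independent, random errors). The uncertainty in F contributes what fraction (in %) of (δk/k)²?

(δk/k)² = (1·δF/F)² + (-1·δx/x)²
  F term: (1×0.0407)² = 0.00166
  x term: (-1×0.0167)² = 0.000278
Total = 0.00193. Share from F = 0.00166/0.00193 = 0.856.

85.6%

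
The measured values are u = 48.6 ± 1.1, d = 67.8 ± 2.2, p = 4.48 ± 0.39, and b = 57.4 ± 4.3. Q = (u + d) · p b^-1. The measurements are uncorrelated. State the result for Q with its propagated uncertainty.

Let w = u + d = 116. δw = √(δu² + δd²) = √(1.21 + 4.84) = 2.46, so δw/w = 0.0211.
Q is then a monomial in w, p, b:
δQ/Q = √((δw/w)² + (1·δp/p)² + (-1·δb/b)²) = √(0.000447 + 0.00758 + 0.00561) = 0.117
Q = 9.08, so δQ = 0.117 × 9.08 = 1.06.

9.08 ± 1.06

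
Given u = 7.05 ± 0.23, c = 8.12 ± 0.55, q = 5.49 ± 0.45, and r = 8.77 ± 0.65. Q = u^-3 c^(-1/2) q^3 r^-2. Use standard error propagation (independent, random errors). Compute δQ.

Relative error in a monomial: (δQ/Q)² = Σ (nᵢ · δxᵢ/xᵢ)².
  (-3·δu/u)² = (-3×0.0326)² = 0.00958;  (−½·δc/c)² = (-0.5×0.0677)² = 0.00115;  (3·δq/q)² = (3×0.0820)² = 0.0605;  (-2·δr/r)² = (-2×0.0741)² = 0.0220
δQ/Q = √(0.0932) = 0.305
Q = 0.00215, so δQ = 0.305 × 0.00215 = 0.000658.

0.000658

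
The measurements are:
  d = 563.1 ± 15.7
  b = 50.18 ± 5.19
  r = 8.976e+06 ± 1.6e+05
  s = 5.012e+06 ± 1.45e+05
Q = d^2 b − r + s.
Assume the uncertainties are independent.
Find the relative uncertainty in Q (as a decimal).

Let p = d^2·b = 1.591e+07. δp/p = √((2·δd/d)² + (1·δb/b)²) = √(0.00311 + 0.0107) = 0.118, so δp = 1.87e+06.
Q = p − r + s: δQ = √(δp² + δr² + δs²) = √(3.5e+12 + 2.56e+10 + 2.1e+10) = 1.88e+06
Q = 1.195e+07, so δQ/Q = 1.88e+06/1.195e+07 = 0.158.

0.158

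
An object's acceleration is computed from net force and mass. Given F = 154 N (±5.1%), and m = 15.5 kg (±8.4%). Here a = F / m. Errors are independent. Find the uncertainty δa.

a is a product of powers, so relative uncertainties combine in quadrature:
  (1·δF/F)² = (1×0.0510)² = 0.00260;  (-1·δm/m)² = (-1×0.0840)² = 0.00706
δa/a = √(0.00966) = 0.0983
a = 9.94 m/s^2, so δa = 0.0983 × 9.94 = 0.976 m/s^2.

0.976 m/s^2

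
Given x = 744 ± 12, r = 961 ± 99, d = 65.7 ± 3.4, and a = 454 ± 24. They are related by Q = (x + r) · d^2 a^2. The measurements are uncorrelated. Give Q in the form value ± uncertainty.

(1.52 ± 0.241) × 10^12

Let u = x + r = 1700. δu = √(δx² + δr²) = √(144 + 9800) = 99.7, so δu/u = 0.0585.
Q is then a monomial in u, d, a:
δQ/Q = √((δu/u)² + (2·δd/d)² + (2·δa/a)²) = √(0.00342 + 0.0107 + 0.0112) = 0.159
Q = 1.52e+12, so δQ = 0.159 × 1.52e+12 = 2.41e+11.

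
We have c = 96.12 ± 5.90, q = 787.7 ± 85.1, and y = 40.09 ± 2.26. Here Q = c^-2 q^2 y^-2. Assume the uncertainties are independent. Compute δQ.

0.0114

Since Q is a product/quotient, work with relative uncertainties:
  (-2·δc/c)² = (-2×0.0614)² = 0.0151;  (2·δq/q)² = (2×0.108)² = 0.0467;  (-2·δy/y)² = (-2×0.0564)² = 0.0127
δQ/Q = √(0.0745) = 0.273
Q = 0.04179, so δQ = 0.273 × 0.04179 = 0.0114.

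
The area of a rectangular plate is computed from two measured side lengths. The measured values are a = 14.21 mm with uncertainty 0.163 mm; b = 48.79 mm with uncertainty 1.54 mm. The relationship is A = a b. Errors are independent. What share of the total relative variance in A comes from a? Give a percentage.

11.7%

(δA/A)² = (1·δa/a)² + (1·δb/b)²
  a term: (1×0.0115)² = 0.000132
  b term: (1×0.0316)² = 0.000996
Total = 0.00113. Share from a = 0.000132/0.00113 = 0.117.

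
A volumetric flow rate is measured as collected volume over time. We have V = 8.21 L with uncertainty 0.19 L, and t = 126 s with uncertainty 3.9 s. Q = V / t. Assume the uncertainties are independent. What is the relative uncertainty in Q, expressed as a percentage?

Q is a product of powers, so relative uncertainties combine in quadrature:
  (1·δV/V)² = (1×0.0231)² = 0.000536;  (-1·δt/t)² = (-1×0.0310)² = 0.000958
δQ/Q = √(0.00149) = 0.0386

3.86%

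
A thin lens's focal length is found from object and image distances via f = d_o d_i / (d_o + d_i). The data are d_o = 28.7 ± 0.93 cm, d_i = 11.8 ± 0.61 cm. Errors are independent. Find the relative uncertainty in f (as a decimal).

0.0378

∂f/∂d_o = (d_i/(d_o+d_i))² = 0.0849;  ∂f/∂d_i = (d_o/(d_o+d_i))² = 0.502
δf = √((∂f/∂d_o · δd_o)² + (∂f/∂d_i · δd_i)²) = √(0.00623 + 0.0938) = 0.316 cm
f = 8.36 cm, so δf/f = 0.316/8.36 = 0.0378.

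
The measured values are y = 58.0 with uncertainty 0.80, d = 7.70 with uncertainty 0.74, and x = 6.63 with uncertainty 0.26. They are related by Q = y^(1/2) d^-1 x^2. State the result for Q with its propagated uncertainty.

43.5 ± 5.40

Q is a product of powers, so relative uncertainties combine in quadrature:
  (½·δy/y)² = (0.5×0.0138)² = 4.76e-05;  (-1·δd/d)² = (-1×0.0961)² = 0.00924;  (2·δx/x)² = (2×0.0392)² = 0.00615
δQ/Q = √(0.0154) = 0.124
Q = 43.5, so δQ = 0.124 × 43.5 = 5.40.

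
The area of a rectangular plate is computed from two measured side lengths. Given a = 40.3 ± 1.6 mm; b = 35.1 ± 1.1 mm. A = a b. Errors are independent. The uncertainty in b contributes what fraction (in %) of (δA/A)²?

38.4%

(δA/A)² = (1·δa/a)² + (1·δb/b)²
  a term: (1×0.0397)² = 0.00158
  b term: (1×0.0313)² = 0.000982
Total = 0.00256. Share from b = 0.000982/0.00256 = 0.384.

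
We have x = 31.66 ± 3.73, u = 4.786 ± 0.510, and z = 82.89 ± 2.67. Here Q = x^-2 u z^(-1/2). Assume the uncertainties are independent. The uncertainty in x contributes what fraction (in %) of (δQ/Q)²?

(δQ/Q)² = (-2·δx/x)² + (1·δu/u)² + (−½·δz/z)²
  x term: (-2×0.118)² = 0.0555
  u term: (1×0.107)² = 0.0114
  z term: (-0.5×0.0322)² = 0.000259
Total = 0.0671. Share from x = 0.0555/0.0671 = 0.827.

82.7%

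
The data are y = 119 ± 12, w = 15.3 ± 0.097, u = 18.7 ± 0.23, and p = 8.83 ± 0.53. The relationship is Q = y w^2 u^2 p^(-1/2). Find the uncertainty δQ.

Relative error in a monomial: (δQ/Q)² = Σ (nᵢ · δxᵢ/xᵢ)².
  (1·δy/y)² = (1×0.101)² = 0.0102;  (2·δw/w)² = (2×0.00634)² = 0.000161;  (2·δu/u)² = (2×0.0123)² = 0.000605;  (−½·δp/p)² = (-0.5×0.0600)² = 0.000901
δQ/Q = √(0.0118) = 0.109
Q = 3.28e+06, so δQ = 0.109 × 3.28e+06 = 3.57e+05.

3.57e+05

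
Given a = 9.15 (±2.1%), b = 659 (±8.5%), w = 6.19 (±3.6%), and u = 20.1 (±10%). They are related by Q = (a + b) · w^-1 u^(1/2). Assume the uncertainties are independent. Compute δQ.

50.3

Let h = a + b = 668. δh = √(δa² + δb²) = √(0.0369 + 3140) = 56.0, so δh/h = 0.0838.
Q is then a monomial in h, w, u:
δQ/Q = √((δh/h)² + (-1·δw/w)² + (½·δu/u)²) = √(0.00703 + 0.00130 + 0.00250) = 0.104
Q = 484, so δQ = 0.104 × 484 = 50.3.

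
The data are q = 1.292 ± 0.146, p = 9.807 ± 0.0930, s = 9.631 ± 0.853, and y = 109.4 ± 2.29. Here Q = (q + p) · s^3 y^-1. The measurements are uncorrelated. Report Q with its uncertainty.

90.63 ± 24.2

Let u = q + p = 11.10. δu = √(δq² + δp²) = √(0.0213 + 0.00865) = 0.173, so δu/u = 0.0156.
Q is then a monomial in u, s, y:
δQ/Q = √((δu/u)² + (3·δs/s)² + (-1·δy/y)²) = √(0.000243 + 0.0706 + 0.000438) = 0.267
Q = 90.63, so δQ = 0.267 × 90.63 = 24.2.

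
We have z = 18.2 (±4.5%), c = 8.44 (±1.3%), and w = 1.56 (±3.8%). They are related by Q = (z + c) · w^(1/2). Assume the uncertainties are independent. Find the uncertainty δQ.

Let u = z + c = 26.6. δu = √(δz² + δc²) = √(0.671 + 0.0120) = 0.826, so δu/u = 0.0310.
Q is then a monomial in u, w:
δQ/Q = √((δu/u)² + (½·δw/w)²) = √(0.000962 + 0.000361) = 0.0364
Q = 33.3, so δQ = 0.0364 × 33.3 = 1.21.

1.21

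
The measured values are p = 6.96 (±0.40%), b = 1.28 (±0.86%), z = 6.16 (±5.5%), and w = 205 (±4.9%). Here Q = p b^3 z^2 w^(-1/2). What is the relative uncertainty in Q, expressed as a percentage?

11.6%

For a monomial Q ∝ p, b^3, z^2, w^(-1/2), fractional errors add in quadrature:
  (1·δp/p)² = (1×0.00400)² = 1.6e-05;  (3·δb/b)² = (3×0.00860)² = 0.000666;  (2·δz/z)² = (2×0.0550)² = 0.0121;  (−½·δw/w)² = (-0.5×0.0490)² = 0.000600
δQ/Q = √(0.0134) = 0.116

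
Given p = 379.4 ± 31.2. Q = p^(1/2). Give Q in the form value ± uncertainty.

Q is a product of powers, so relative uncertainties combine in quadrature:
  (½·δp/p)² = (0.5×0.0822)² = 0.00169
δQ/Q = √(0.00169) = 0.0411
Q = 19.48, so δQ = 0.0411 × 19.48 = 0.801.

19.48 ± 0.801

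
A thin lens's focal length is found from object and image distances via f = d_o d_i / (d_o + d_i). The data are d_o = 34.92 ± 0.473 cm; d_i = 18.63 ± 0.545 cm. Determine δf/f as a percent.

1.96%

∂f/∂d_o = (d_i/(d_o+d_i))² = 0.121;  ∂f/∂d_i = (d_o/(d_o+d_i))² = 0.425
δf = √((∂f/∂d_o · δd_o)² + (∂f/∂d_i · δd_i)²) = √(0.00328 + 0.0537) = 0.239 cm
f = 12.15 cm, so δf/f = 0.239/12.15 = 0.0196.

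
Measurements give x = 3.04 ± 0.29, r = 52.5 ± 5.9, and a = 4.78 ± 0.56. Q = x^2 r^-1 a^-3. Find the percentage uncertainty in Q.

41.5%

For a monomial Q ∝ x^2, r^-1, a^-3, fractional errors add in quadrature:
  (2·δx/x)² = (2×0.0954)² = 0.0364;  (-1·δr/r)² = (-1×0.112)² = 0.0126;  (-3·δa/a)² = (-3×0.117)² = 0.124
δQ/Q = √(0.173) = 0.415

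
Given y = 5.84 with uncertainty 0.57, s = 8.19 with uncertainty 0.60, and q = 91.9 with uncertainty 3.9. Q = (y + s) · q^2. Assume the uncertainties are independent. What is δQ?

12200

Let u = y + s = 14.0. δu = √(δy² + δs²) = √(0.325 + 0.360) = 0.828, so δu/u = 0.0590.
Q is then a monomial in u, q:
δQ/Q = √((δu/u)² + (2·δq/q)²) = √(0.00348 + 0.00720) = 0.103
Q = 1.18e+05, so δQ = 0.103 × 1.18e+05 = 12200.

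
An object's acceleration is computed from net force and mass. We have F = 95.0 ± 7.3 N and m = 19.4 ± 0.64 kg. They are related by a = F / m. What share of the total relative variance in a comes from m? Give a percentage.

15.6%

(δa/a)² = (1·δF/F)² + (-1·δm/m)²
  F term: (1×0.0768)² = 0.00590
  m term: (-1×0.0330)² = 0.00109
Total = 0.00699. Share from m = 0.00109/0.00699 = 0.156.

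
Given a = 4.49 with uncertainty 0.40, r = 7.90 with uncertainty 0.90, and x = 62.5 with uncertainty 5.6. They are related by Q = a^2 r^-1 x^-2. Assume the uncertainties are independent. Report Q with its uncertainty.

For a monomial Q ∝ a^2, r^-1, x^-2, fractional errors add in quadrature:
  (2·δa/a)² = (2×0.0891)² = 0.0317;  (-1·δr/r)² = (-1×0.114)² = 0.0130;  (-2·δx/x)² = (-2×0.0896)² = 0.0321
δQ/Q = √(0.0768) = 0.277
Q = 0.000653, so δQ = 0.277 × 0.000653 = 0.000181.

0.000653 ± 0.000181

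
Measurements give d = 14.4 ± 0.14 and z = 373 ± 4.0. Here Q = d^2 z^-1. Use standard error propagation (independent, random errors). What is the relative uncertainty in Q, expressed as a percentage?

Products/powers → add relative errors in quadrature, weighted by exponent:
  (2·δd/d)² = (2×0.00972)² = 0.000378;  (-1·δz/z)² = (-1×0.0107)² = 0.000115
δQ/Q = √(0.000493) = 0.0222

2.22%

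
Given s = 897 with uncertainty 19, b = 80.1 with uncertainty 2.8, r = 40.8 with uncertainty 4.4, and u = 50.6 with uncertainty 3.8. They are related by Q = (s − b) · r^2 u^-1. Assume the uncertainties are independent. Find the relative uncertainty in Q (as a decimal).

0.230

Let w = s − b = 817. δw = √(δs² + δb²) = √(361 + 7.84) = 19.2, so δw/w = 0.0235.
Q is then a monomial in w, r, u:
δQ/Q = √((δw/w)² + (2·δr/r)² + (-1·δu/u)²) = √(0.000553 + 0.0465 + 0.00564) = 0.230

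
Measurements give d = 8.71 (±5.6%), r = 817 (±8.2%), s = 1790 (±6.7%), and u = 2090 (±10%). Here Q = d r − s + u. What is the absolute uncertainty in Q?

Let p = d·r = 7120. δp/p = √((1·δd/d)² + (1·δr/r)²) = √(0.00314 + 0.00672) = 0.0993, so δp = 707.
Q = p − s + u: δQ = √(δp² + δs² + δu²) = √(4.99e+05 + 14400 + 43700) = 747

747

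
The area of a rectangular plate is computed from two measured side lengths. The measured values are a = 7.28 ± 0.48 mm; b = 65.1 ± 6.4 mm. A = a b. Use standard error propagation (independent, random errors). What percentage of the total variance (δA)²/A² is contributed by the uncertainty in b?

69.0%

(δA/A)² = (1·δa/a)² + (1·δb/b)²
  a term: (1×0.0659)² = 0.00435
  b term: (1×0.0983)² = 0.00966
Total = 0.0140. Share from b = 0.00966/0.0140 = 0.690.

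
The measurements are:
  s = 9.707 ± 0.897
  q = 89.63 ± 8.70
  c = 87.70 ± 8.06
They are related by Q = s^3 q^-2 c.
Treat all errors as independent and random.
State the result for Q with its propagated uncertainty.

Relative error in a monomial: (δQ/Q)² = Σ (nᵢ · δxᵢ/xᵢ)².
  (3·δs/s)² = (3×0.0924)² = 0.0769;  (-2·δq/q)² = (-2×0.0971)² = 0.0377;  (1·δc/c)² = (1×0.0919)² = 0.00845
δQ/Q = √(0.123) = 0.351
Q = 9.985, so δQ = 0.351 × 9.985 = 3.50.

9.985 ± 3.50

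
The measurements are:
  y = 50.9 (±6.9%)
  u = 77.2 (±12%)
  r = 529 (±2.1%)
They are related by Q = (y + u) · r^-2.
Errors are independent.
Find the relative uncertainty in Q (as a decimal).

Let w = y + u = 128. δw = √(δy² + δu²) = √(12.3 + 85.8) = 9.91, so δw/w = 0.0773.
Q is then a monomial in w, r:
δQ/Q = √((δw/w)² + (-2·δr/r)²) = √(0.00598 + 0.00176) = 0.0880

0.0880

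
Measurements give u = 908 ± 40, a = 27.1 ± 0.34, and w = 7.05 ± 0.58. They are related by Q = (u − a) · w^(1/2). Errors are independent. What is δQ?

143

Let h = u − a = 881. δh = √(δu² + δa²) = √(1600 + 0.116) = 40.0, so δh/h = 0.0454.
Q is then a monomial in h, w:
δQ/Q = √((δh/h)² + (½·δw/w)²) = √(0.00206 + 0.00169) = 0.0613
Q = 2340, so δQ = 0.0613 × 2340 = 143.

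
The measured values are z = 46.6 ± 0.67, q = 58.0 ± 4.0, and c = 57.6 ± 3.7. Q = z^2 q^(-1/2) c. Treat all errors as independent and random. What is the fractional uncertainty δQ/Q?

Products/powers → add relative errors in quadrature, weighted by exponent:
  (2·δz/z)² = (2×0.0144)² = 0.000827;  (−½·δq/q)² = (-0.5×0.0690)² = 0.00119;  (1·δc/c)² = (1×0.0642)² = 0.00413
δQ/Q = √(0.00614) = 0.0784

0.0784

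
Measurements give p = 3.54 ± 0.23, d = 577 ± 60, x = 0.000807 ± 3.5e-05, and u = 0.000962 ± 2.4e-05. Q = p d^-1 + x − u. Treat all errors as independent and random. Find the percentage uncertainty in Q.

Let w = p·d^-1 = 0.00614. δw/w = √((1·δp/p)² + (-1·δd/d)²) = √(0.00422 + 0.0108) = 0.123, so δw = 0.000752.
Q = w + x − u: δQ = √(δw² + δx² + δu²) = √(5.66e-07 + 1.22e-09 + 5.76e-10) = 0.000753
Q = 0.00598, so δQ/Q = 0.000753/0.00598 = 0.126.

12.6%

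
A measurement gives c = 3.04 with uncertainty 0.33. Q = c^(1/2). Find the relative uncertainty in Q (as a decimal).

0.0543

Q ∝ c^(1/2), so δQ/Q = |½| · δc/c = 0.5 × 0.109 = 0.0543.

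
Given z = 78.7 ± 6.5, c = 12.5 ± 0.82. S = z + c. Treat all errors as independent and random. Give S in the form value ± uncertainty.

91.2 ± 6.55

Sums and differences: (δS)² = Σ (cᵢ δxᵢ)².
  (δz)² = 42.2;  (δc)² = 0.672
δS = √(42.9) = 6.55
S = 91.2.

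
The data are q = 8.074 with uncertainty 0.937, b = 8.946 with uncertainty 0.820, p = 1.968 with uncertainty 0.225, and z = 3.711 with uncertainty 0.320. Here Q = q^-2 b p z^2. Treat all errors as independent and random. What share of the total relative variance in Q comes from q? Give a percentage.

(δQ/Q)² = (-2·δq/q)² + (1·δb/b)² + (1·δp/p)² + (2·δz/z)²
  q term: (-2×0.116)² = 0.0539
  b term: (1×0.0917)² = 0.00840
  p term: (1×0.114)² = 0.0131
  z term: (2×0.0862)² = 0.0297
Total = 0.105. Share from q = 0.0539/0.105 = 0.513.

51.3%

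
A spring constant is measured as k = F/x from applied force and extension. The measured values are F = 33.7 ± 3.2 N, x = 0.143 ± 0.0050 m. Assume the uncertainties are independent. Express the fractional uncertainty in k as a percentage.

k is a product of powers, so relative uncertainties combine in quadrature:
  (1·δF/F)² = (1×0.0950)² = 0.00902;  (-1·δx/x)² = (-1×0.0350)² = 0.00122
δk/k = √(0.0102) = 0.101

10.1%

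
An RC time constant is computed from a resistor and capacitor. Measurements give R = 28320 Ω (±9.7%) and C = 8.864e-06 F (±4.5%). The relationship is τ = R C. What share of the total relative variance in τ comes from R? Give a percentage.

(δτ/τ)² = (1·δR/R)² + (1·δC/C)²
  R term: (1×0.0970)² = 0.00941
  C term: (1×0.0450)² = 0.00202
Total = 0.0114. Share from R = 0.00941/0.0114 = 0.823.

82.3%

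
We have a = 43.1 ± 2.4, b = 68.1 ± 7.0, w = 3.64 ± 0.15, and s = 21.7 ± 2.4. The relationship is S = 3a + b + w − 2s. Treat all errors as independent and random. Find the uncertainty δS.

11.1

Sums and differences: (δS)² = Σ (cᵢ δxᵢ)².
  (3·δa)² = 51.8;  (δb)² = 49.0;  (δw)² = 0.0225;  (2·δs)² = 23.0
δS = √(124) = 11.1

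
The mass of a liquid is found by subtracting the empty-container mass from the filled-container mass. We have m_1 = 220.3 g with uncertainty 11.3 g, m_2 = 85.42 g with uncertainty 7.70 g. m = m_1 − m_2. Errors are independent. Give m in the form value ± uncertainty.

Absolute uncertainties add in quadrature for a linear combination:
  (δm_1)² = 128;  (δm_2)² = 59.3
δm = √(187) = 13.7 g
m = 134.9 g.

134.9 ± 13.7 g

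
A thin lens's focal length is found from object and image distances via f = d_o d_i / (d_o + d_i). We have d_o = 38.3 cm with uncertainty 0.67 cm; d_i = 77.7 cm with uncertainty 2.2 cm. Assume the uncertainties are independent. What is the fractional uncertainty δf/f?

0.0150

∂f/∂d_o = (d_i/(d_o+d_i))² = 0.449;  ∂f/∂d_i = (d_o/(d_o+d_i))² = 0.109
δf = √((∂f/∂d_o · δd_o)² + (∂f/∂d_i · δd_i)²) = √(0.0904 + 0.0575) = 0.385 cm
f = 25.7 cm, so δf/f = 0.385/25.7 = 0.0150.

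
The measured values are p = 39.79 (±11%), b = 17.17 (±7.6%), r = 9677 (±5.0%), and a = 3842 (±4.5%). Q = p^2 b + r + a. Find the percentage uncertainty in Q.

15.6%

Let w = p^2·b = 27180. δw/w = √((2·δp/p)² + (1·δb/b)²) = √(0.0484 + 0.00578) = 0.233, so δw = 6330.
Q = w + r + a: δQ = √(δw² + δr² + δa²) = √(4e+07 + 2.34e+05 + 29900) = 6350
Q = 40700, so δQ/Q = 6350/40700 = 0.156.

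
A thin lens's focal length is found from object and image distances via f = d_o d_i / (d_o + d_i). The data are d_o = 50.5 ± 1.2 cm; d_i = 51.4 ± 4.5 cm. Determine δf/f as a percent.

4.50%

∂f/∂d_o = (d_i/(d_o+d_i))² = 0.254;  ∂f/∂d_i = (d_o/(d_o+d_i))² = 0.246
δf = √((∂f/∂d_o · δd_o)² + (∂f/∂d_i · δd_i)²) = √(0.0932 + 1.22) = 1.15 cm
f = 25.5 cm, so δf/f = 1.15/25.5 = 0.0450.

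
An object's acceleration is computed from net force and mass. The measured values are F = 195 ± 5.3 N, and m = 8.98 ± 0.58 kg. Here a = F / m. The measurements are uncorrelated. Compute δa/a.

0.0701

Since a is a product/quotient, work with relative uncertainties:
  (1·δF/F)² = (1×0.0272)² = 0.000739;  (-1·δm/m)² = (-1×0.0646)² = 0.00417
δa/a = √(0.00491) = 0.0701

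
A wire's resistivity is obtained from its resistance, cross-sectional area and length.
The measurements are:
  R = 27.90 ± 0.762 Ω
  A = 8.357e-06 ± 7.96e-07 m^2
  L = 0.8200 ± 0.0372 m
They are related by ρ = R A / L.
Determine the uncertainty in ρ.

Products/powers → add relative errors in quadrature, weighted by exponent:
  (1·δR/R)² = (1×0.0273)² = 0.000746;  (1·δA/A)² = (1×0.0952)² = 0.00907;  (-1·δL/L)² = (-1×0.0454)² = 0.00206
δρ/ρ = √(0.0119) = 0.109
ρ = 0.0002843 Ω·m, so δρ = 0.109 × 0.0002843 = 3.1e-05 Ω·m.

3.1e-05 Ω·m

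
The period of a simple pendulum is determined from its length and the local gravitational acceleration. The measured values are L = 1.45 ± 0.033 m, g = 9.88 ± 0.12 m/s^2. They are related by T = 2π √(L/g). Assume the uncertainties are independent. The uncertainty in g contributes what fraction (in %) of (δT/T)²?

22.2%

(δT/T)² = (½·δL/L)² + (−½·δg/g)²
  L term: (0.5×0.0228)² = 0.000129
  g term: (-0.5×0.0121)² = 3.69e-05
Total = 0.000166. Share from g = 3.69e-05/0.000166 = 0.222.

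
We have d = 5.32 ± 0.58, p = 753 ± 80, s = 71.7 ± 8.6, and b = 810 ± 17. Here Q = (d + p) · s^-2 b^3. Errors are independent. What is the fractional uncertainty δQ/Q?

0.270

Let u = d + p = 758. δu = √(δd² + δp²) = √(0.336 + 6400) = 80.0, so δu/u = 0.105.
Q is then a monomial in u, s, b:
δQ/Q = √((δu/u)² + (-2·δs/s)² + (3·δb/b)²) = √(0.0111 + 0.0575 + 0.00396) = 0.270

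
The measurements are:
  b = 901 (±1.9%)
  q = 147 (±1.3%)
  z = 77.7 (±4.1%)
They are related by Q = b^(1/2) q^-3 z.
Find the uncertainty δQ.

Q is a product of powers, so relative uncertainties combine in quadrature:
  (½·δb/b)² = (0.5×0.0190)² = 9.02e-05;  (-3·δq/q)² = (-3×0.0130)² = 0.00152;  (1·δz/z)² = (1×0.0410)² = 0.00168
δQ/Q = √(0.00329) = 0.0574
Q = 0.000734, so δQ = 0.0574 × 0.000734 = 4.21e-05.

4.21e-05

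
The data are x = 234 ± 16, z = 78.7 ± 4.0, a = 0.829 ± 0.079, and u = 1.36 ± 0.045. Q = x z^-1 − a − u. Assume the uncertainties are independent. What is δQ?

0.269

Let p = x·z^-1 = 2.97. δp/p = √((1·δx/x)² + (-1·δz/z)²) = √(0.00468 + 0.00258) = 0.0852, so δp = 0.253.
Q = p − a − u: δQ = √(δp² + δa² + δu²) = √(0.0642 + 0.00624 + 0.00202) = 0.269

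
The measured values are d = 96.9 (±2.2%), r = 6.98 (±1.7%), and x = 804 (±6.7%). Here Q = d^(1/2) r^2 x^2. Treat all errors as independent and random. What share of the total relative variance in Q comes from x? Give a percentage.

93.4%

(δQ/Q)² = (½·δd/d)² + (2·δr/r)² + (2·δx/x)²
  d term: (0.5×0.0220)² = 0.000121
  r term: (2×0.0170)² = 0.00116
  x term: (2×0.0670)² = 0.0180
Total = 0.0192. Share from x = 0.0180/0.0192 = 0.934.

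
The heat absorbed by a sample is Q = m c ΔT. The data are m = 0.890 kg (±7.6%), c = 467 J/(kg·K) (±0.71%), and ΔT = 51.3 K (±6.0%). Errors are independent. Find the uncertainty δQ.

2070 J

For a monomial Q ∝ m, c, ΔT, fractional errors add in quadrature:
  (1·δm/m)² = (1×0.0760)² = 0.00578;  (1·δc/c)² = (1×0.00710)² = 5.04e-05;  (1·δΔT/ΔT)² = (1×0.0600)² = 0.00360
δQ/Q = √(0.00943) = 0.0971
Q = 21300 J, so δQ = 0.0971 × 21300 = 2070 J.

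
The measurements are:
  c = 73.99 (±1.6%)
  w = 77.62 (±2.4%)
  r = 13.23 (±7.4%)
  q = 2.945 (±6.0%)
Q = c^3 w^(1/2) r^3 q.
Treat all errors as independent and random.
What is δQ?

5.72e+09

Each factor contributes (exponent × relative error)² to (δQ/Q)²:
  (3·δc/c)² = (3×0.0160)² = 0.00230;  (½·δw/w)² = (0.5×0.0240)² = 0.000144;  (3·δr/r)² = (3×0.0740)² = 0.0493;  (1·δq/q)² = (1×0.0600)² = 0.00360
δQ/Q = √(0.0553) = 0.235
Q = 2.434e+10, so δQ = 0.235 × 2.434e+10 = 5.72e+09.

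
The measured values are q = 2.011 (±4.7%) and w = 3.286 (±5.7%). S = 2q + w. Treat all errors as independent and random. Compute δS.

0.266

Sums and differences: (δS)² = Σ (cᵢ δxᵢ)².
  (2·δq)² = 0.0357;  (δw)² = 0.0351
δS = √(0.0708) = 0.266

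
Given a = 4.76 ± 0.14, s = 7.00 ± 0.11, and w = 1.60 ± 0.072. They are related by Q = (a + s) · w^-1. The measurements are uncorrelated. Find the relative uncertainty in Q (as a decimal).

0.0475

Let u = a + s = 11.8. δu = √(δa² + δs²) = √(0.0196 + 0.0121) = 0.178, so δu/u = 0.0151.
Q is then a monomial in u, w:
δQ/Q = √((δu/u)² + (-1·δw/w)²) = √(0.000229 + 0.00202) = 0.0475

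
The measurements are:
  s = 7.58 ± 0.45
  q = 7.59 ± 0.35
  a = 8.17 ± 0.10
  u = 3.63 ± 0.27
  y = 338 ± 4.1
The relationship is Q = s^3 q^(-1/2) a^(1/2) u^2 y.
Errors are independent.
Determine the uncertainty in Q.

Products/powers → add relative errors in quadrature, weighted by exponent:
  (3·δs/s)² = (3×0.0594)² = 0.0317;  (−½·δq/q)² = (-0.5×0.0461)² = 0.000532;  (½·δa/a)² = (0.5×0.0122)² = 3.75e-05;  (2·δu/u)² = (2×0.0744)² = 0.0221;  (1·δy/y)² = (1×0.0121)² = 0.000147
δQ/Q = √(0.0546) = 0.234
Q = 2.01e+06, so δQ = 0.234 × 2.01e+06 = 4.7e+05.

4.7e+05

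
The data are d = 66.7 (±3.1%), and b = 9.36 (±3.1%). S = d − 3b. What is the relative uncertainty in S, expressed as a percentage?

Absolute uncertainties add in quadrature for a linear combination:
  (δd)² = 4.28;  (3·δb)² = 0.758
δS = √(5.03) = 2.24
S = 38.6, so δS/S = 2.24/38.6 = 0.0581.

5.81%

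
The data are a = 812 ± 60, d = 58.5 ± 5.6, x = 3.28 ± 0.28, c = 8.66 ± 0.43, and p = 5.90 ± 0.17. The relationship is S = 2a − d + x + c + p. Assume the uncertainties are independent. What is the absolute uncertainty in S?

Absolute uncertainties add in quadrature for a linear combination:
  (2·δa)² = 14400;  (δd)² = 31.4;  (δx)² = 0.0784;  (δc)² = 0.185;  (δp)² = 0.0289
δS = √(14400) = 120

120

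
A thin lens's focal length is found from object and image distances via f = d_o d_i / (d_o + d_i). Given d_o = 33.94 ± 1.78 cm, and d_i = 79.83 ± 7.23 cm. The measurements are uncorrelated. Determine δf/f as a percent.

∂f/∂d_o = (d_i/(d_o+d_i))² = 0.492;  ∂f/∂d_i = (d_o/(d_o+d_i))² = 0.0890
δf = √((∂f/∂d_o · δd_o)² + (∂f/∂d_i · δd_i)²) = √(0.768 + 0.414) = 1.09 cm
f = 23.81 cm, so δf/f = 1.09/23.81 = 0.0457.

4.57%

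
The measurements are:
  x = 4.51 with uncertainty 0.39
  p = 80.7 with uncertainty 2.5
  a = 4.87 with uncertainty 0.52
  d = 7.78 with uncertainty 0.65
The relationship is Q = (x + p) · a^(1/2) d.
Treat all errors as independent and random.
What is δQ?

Let u = x + p = 85.2. δu = √(δx² + δp²) = √(0.152 + 6.25) = 2.53, so δu/u = 0.0297.
Q is then a monomial in u, a, d:
δQ/Q = √((δu/u)² + (½·δa/a)² + (1·δd/d)²) = √(0.000882 + 0.00285 + 0.00698) = 0.103
Q = 1460, so δQ = 0.103 × 1460 = 151.

151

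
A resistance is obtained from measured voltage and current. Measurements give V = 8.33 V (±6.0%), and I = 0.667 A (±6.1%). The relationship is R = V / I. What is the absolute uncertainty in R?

1.07 Ω

R is a product of powers, so relative uncertainties combine in quadrature:
  (1·δV/V)² = (1×0.0600)² = 0.00360;  (-1·δI/I)² = (-1×0.0610)² = 0.00372
δR/R = √(0.00732) = 0.0856
R = 12.5 Ω, so δR = 0.0856 × 12.5 = 1.07 Ω.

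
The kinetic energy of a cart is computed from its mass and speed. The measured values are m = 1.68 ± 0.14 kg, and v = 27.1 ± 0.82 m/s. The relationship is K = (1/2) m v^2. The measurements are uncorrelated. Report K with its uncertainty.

Since K is a product/quotient, work with relative uncertainties:
  (1·δm/m)² = (1×0.0833)² = 0.00694;  (2·δv/v)² = (2×0.0303)² = 0.00366
δK/K = √(0.0106) = 0.103
K = 617 J, so δK = 0.103 × 617 = 63.5 J.

617 ± 63.5 J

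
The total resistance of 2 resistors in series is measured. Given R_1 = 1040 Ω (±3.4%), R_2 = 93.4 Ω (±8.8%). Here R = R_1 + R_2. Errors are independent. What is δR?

36.3 Ω

R is a linear combination, so absolute uncertainties add in quadrature:
  (δR_1)² = 1250;  (δR_2)² = 67.6
δR = √(1320) = 36.3 Ω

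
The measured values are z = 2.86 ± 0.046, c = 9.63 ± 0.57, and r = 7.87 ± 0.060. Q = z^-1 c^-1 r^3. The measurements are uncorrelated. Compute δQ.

1.16

Relative error in a monomial: (δQ/Q)² = Σ (nᵢ · δxᵢ/xᵢ)².
  (-1·δz/z)² = (-1×0.0161)² = 0.000259;  (-1·δc/c)² = (-1×0.0592)² = 0.00350;  (3·δr/r)² = (3×0.00762)² = 0.000523
δQ/Q = √(0.00429) = 0.0655
Q = 17.7, so δQ = 0.0655 × 17.7 = 1.16.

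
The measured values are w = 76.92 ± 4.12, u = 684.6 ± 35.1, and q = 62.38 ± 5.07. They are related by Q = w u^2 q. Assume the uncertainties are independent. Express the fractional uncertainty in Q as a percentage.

Since Q is a product/quotient, work with relative uncertainties:
  (1·δw/w)² = (1×0.0536)² = 0.00287;  (2·δu/u)² = (2×0.0513)² = 0.0105;  (1·δq/q)² = (1×0.0813)² = 0.00661
δQ/Q = √(0.0200) = 0.141

14.1%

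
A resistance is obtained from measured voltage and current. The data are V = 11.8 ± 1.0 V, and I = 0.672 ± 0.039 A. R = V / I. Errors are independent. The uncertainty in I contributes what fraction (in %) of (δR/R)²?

31.9%

(δR/R)² = (1·δV/V)² + (-1·δI/I)²
  V term: (1×0.0847)² = 0.00718
  I term: (-1×0.0580)² = 0.00337
Total = 0.0105. Share from I = 0.00337/0.0105 = 0.319.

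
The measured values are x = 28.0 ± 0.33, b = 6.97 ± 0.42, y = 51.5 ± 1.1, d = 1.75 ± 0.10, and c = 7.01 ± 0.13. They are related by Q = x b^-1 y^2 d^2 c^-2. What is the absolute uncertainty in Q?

Since Q is a product/quotient, work with relative uncertainties:
  (1·δx/x)² = (1×0.0118)² = 0.000139;  (-1·δb/b)² = (-1×0.0603)² = 0.00363;  (2·δy/y)² = (2×0.0214)² = 0.00182;  (2·δd/d)² = (2×0.0571)² = 0.0131;  (-2·δc/c)² = (-2×0.0185)² = 0.00138
δQ/Q = √(0.0200) = 0.142
Q = 664, so δQ = 0.142 × 664 = 94.0.

94.0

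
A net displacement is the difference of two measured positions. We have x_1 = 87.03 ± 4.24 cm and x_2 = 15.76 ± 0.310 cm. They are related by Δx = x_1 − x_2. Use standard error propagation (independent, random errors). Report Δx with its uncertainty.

71.27 ± 4.25 cm

Sums and differences: (δΔx)² = Σ (cᵢ δxᵢ)².
  (δx_1)² = 18.0;  (δx_2)² = 0.0961
δΔx = √(18.1) = 4.25 cm
Δx = 71.27 cm.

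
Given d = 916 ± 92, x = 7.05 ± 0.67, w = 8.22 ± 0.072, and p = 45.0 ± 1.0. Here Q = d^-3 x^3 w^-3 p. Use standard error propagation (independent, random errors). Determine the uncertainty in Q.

1.54e-08

Each factor contributes (exponent × relative error)² to (δQ/Q)²:
  (-3·δd/d)² = (-3×0.100)² = 0.0908;  (3·δx/x)² = (3×0.0950)² = 0.0813;  (-3·δw/w)² = (-3×0.00876)² = 0.000691;  (1·δp/p)² = (1×0.0222)² = 0.000494
δQ/Q = √(0.173) = 0.416
Q = 3.69e-08, so δQ = 0.416 × 3.69e-08 = 1.54e-08.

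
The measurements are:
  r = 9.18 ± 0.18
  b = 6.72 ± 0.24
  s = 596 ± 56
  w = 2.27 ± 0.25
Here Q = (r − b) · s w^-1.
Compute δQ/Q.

0.189

Let u = r − b = 2.46. δu = √(δr² + δb²) = √(0.0324 + 0.0576) = 0.300, so δu/u = 0.122.
Q is then a monomial in u, s, w:
δQ/Q = √((δu/u)² + (1·δs/s)² + (-1·δw/w)²) = √(0.0149 + 0.00883 + 0.0121) = 0.189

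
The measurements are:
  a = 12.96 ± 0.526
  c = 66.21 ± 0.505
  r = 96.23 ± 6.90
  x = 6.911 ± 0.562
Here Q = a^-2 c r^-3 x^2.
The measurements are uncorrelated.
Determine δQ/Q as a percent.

Q is a product of powers, so relative uncertainties combine in quadrature:
  (-2·δa/a)² = (-2×0.0406)² = 0.00659;  (1·δc/c)² = (1×0.00763)² = 5.82e-05;  (-3·δr/r)² = (-3×0.0717)² = 0.0463;  (2·δx/x)² = (2×0.0813)² = 0.0265
δQ/Q = √(0.0794) = 0.282

28.2%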